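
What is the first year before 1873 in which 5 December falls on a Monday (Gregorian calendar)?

From one year to the next, a fixed date's weekday advances by 1, or by 2 when a Feb 29 lies between the two dates.
1873: December 5 is Friday.
1872: Thursday (−1)
1871: Tuesday (−2)
1870: Monday (−1)
5 December falls on a Monday in 1870.

1870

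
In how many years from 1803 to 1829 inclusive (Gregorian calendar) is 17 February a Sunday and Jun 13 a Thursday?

Check each year's weekday for 17 February and Jun 13:
  1803: Thu/Mon  1804: Fri/Wed  1805: Sun/Thu ✓  1806: Mon/Fri  1807: Tue/Sat  1808: Wed/Mon  1809: Fri/Tue  1810: Sat/Wed  1811: Sun/Thu ✓  1812: Mon/Sat  1813: Wed/Sun  1814: Thu/Mon  1815: Fri/Tue  1816: Sat/Thu  1817: Mon/Fri  1818: Tue/Sat  1819: Wed/Sun  1820: Thu/Tue  1821: Sat/Wed  1822: Sun/Thu ✓  1823: Mon/Fri  1824: Tue/Sun  1825: Thu/Mon  1826: Fri/Tue  1827: Sat/Wed  1828: Sun/Fri  1829: Tue/Sat
Both conditions hold in: 1805, 1811, 1822 — 3.

3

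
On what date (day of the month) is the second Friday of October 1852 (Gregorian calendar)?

October 1, 1852 is a Friday, so the first Friday is the 1st.
The second Friday is 1 + 7 = 8.

8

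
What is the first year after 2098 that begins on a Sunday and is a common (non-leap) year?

2102

Jan 1 advances by 2 weekdays after a leap year and by 1 after a common year.
2098: Jan 1 is Wednesday.
2099: Thursday
2100: Friday
2101: Saturday
2102: Sunday
2102 begins on a Sunday and is a common year.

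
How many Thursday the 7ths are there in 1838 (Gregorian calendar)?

1

Check the 7th of each month of 1838: Jan 7: Sun, Feb 7: Wed, Mar 7: Wed, Apr 7: Sat, May 7: Mon, Jun 7: Thu, Jul 7: Sat, Aug 7: Tue, Sep 7: Fri, Oct 7: Sun, Nov 7: Wed, Dec 7: Fri.
Thursday occurs in June — 1 month.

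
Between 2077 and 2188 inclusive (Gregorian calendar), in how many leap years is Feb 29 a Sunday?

4

Leap years in 2077–2188: 27 of them.
Feb 29 weekday advances by 5 (mod 7) from one leap year to the next four years later (or differs when a century non-leap intervenes).
Leap-day weekdays: 2080:Thu 2084:Tue 2088:Sun✓ 2092:Fri 2096:Wed 2104:Fri 2108:Wed 2112:Mon 2116:Sat 2120:Thu 2124:Tue 2128:Sun✓ 2132:Fri 2136:Wed 2140:Mon 2144:Sat 2148:Thu 2152:Tue 2156:Sun✓ 2160:Fri 2164:Wed 2168:Mon 2172:Sat 2176:Thu 2180:Tue 2184:Sun✓ 2188:Fri
Sunday: 2088, 2128, 2156, 2184 → 4.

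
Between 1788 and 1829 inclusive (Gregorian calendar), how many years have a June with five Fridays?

June has 30 days; it has five Fridays when Friday falls among the first (month-length − 28) days — i.e. when June 1 is one of Friday/Thursday.
June 1 by year: 1788:Sun 1789:Mon 1790:Tue 1791:Wed 1792:Fri✓ 1793:Sat 1794:Sun 1795:Mon 1796:Wed 1797:Thu✓ 1798:Fri✓ 1799:Sat 1800:Sun 1801:Mon 1802:Tue …(12 more)… 1815:Thu✓ 1816:Sat 1817:Sun 1818:Mon 1819:Tue 1820:Thu✓ 1821:Fri✓ 1822:Sat 1823:Sun 1824:Tue 1825:Wed 1826:Thu✓ 1827:Fri✓ 1828:Sun 1829:Mon
Years with five Fridays: 1792, 1797, 1798, 1804, 1809, 1810, 1815, 1820, 1821, 1826, 1827 → 11.

11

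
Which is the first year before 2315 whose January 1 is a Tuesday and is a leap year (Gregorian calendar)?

2284

Jan 1 advances by 2 weekdays after a leap year and by 1 after a common year.
2315: Jan 1 is Friday.
2314: Thursday
2313: Wednesday
2312: Monday (leap)
2311: Sunday
2310: Saturday
2309: Friday
2308: Wednesday (leap)
2307: Tuesday
2306: Monday
2305: Sunday
2304: Friday (leap)
2303: Thursday
2302: Wednesday
2301: Tuesday
2300: Monday
2299: Sunday
2298: Saturday
2297: Friday
2296: Wednesday (leap)
2295: Tuesday
2294: Monday
2293: Sunday
2292: Friday (leap)
2291: Thursday
2290: Wednesday
2289: Tuesday
2288: Sunday (leap)
2287: Saturday
2286: Friday
2285: Thursday
2284: Tuesday (leap)
2284 begins on a Tuesday and is a leap year.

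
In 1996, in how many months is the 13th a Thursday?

1

Check the 13th of each month of 1996: Jan 13: Sat, Feb 13: Tue, Mar 13: Wed, Apr 13: Sat, May 13: Mon, Jun 13: Thu, Jul 13: Sat, Aug 13: Tue, Sep 13: Fri, Oct 13: Sun, Nov 13: Wed, Dec 13: Fri.
Thursday occurs in June — 1 month.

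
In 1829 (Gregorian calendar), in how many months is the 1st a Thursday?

Check the 1st of each month of 1829: Jan 1: Thu, Feb 1: Sun, Mar 1: Sun, Apr 1: Wed, May 1: Fri, Jun 1: Mon, Jul 1: Wed, Aug 1: Sat, Sep 1: Tue, Oct 1: Thu, Nov 1: Sun, Dec 1: Tue.
Thursday occurs in January, October — 2 months.

2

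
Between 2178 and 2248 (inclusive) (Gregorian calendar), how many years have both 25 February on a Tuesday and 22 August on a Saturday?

Check each year's weekday for 25 February and 22 August:
  2178: Wed/Sat  2179: Thu/Sun  2180: Fri/Tue  2181: Sun/Wed  2182: Mon/Thu  2183: Tue/Fri  2184: Wed/Sun  2185: Fri/Mon  2186: Sat/Tue  2187: Sun/Wed  2188: Mon/Fri  2189: Wed/Sat  2190: Thu/Sun  2191: Fri/Mon  …(43 more)…  2235: Wed/Sat  2236: Thu/Mon  2237: Sat/Tue  2238: Sun/Wed  2239: Mon/Thu  2240: Tue/Sat ✓  2241: Thu/Sun  2242: Fri/Mon  2243: Sat/Tue  2244: Sun/Thu  2245: Tue/Fri  2246: Wed/Sat  2247: Thu/Sun  2248: Fri/Tue
Both conditions hold in: 2212, 2240 — 2.

2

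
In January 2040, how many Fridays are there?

4

January 2040 has 31 days and begins on Sunday.
The first Friday is January 6.
Fridays fall on 6, 13, 20, 27 — that's 4.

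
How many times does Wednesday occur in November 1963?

November 1963 has 30 days and begins on Friday.
The first Wednesday is November 6.
Wednesdays fall on 6, 13, 20, 27 — that's 4.

4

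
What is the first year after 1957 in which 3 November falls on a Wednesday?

1965

From one year to the next, a fixed date's weekday advances by 1, or by 2 when a Feb 29 lies between the two dates.
1957: November 3 is Sunday.
1958: Monday (+1)
1959: Tuesday (+1)
1960: Thursday (+2)
1961: Friday (+1)
1962: Saturday (+1)
1963: Sunday (+1)
1964: Tuesday (+2)
1965: Wednesday (+1)
3 November falls on a Wednesday in 1965.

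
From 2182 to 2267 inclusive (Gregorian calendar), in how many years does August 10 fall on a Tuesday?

Track August 10's weekday year by year (advancing +1, or +2 across a Feb 29):
  2182: Sat  2183: Sun (+1)  2184: Tue (+2) ✓  2185: Wed (+1)  2186: Thu (+1)
  2187: Fri (+1)  2188: Sun (+2)  2189: Mon (+1)  2190: Tue (+1) ✓  2191: Wed (+1)
  2192: Fri (+2)  2193: Sat (+1)  2194: Sun (+1)  2195: Mon (+1)  … (58 more years) …
  2254: Thu (+1)  2255: Fri (+1)  2256: Sun (+2)  2257: Mon (+1)  2258: Tue (+1) ✓
  2259: Wed (+1)  2260: Fri (+2)  2261: Sat (+1)  2262: Sun (+1)  2263: Mon (+1)
  2264: Wed (+2)  2265: Thu (+1)  2266: Fri (+1)  2267: Sat (+1)
Tuesday years: 2184, 2190, 2202, 2213, 2219, 2224, 2230, 2241, 2247, 2252, 2258 — 11 in total.

11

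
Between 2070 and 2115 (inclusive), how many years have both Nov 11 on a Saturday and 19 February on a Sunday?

Check each year's weekday for Nov 11 and 19 February:
  2070: Tue/Wed  2071: Wed/Thu  2072: Fri/Fri  2073: Sat/Sun ✓  2074: Sun/Mon  2075: Mon/Tue  2076: Wed/Wed  2077: Thu/Fri  2078: Fri/Sat  2079: Sat/Sun ✓  2080: Mon/Mon  2081: Tue/Wed  2082: Wed/Thu  2083: Thu/Fri  …(18 more)…  2102: Sat/Sun ✓  2103: Sun/Mon  2104: Tue/Tue  2105: Wed/Thu  2106: Thu/Fri  2107: Fri/Sat  2108: Sun/Sun  2109: Mon/Tue  2110: Tue/Wed  2111: Wed/Thu  2112: Fri/Fri  2113: Sat/Sun ✓  2114: Sun/Mon  2115: Mon/Tue
Both conditions hold in: 2073, 2079, 2090, 2102, 2113 — 5.

5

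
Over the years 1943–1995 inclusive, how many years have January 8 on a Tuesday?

Track January 8's weekday year by year (advancing +1, or +2 across a Feb 29):
  1943: Fri  1944: Sat (+1)  1945: Mon (+2)  1946: Tue (+1) ✓  1947: Wed (+1)
  1948: Thu (+1)  1949: Sat (+2)  1950: Sun (+1)  1951: Mon (+1)  1952: Tue (+1) ✓
  1953: Thu (+2)  1954: Fri (+1)  1955: Sat (+1)  1956: Sun (+1)  … (25 more years) …
  1982: Fri (+1)  1983: Sat (+1)  1984: Sun (+1)  1985: Tue (+2) ✓  1986: Wed (+1)
  1987: Thu (+1)  1988: Fri (+1)  1989: Sun (+2)  1990: Mon (+1)  1991: Tue (+1) ✓
  1992: Wed (+1)  1993: Fri (+2)  1994: Sat (+1)  1995: Sun (+1)
Tuesday years: 1946, 1952, 1957, 1963, 1974, 1980, 1985, 1991 — 8 in total.

8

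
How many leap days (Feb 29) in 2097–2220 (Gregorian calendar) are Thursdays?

Leap years in 2097–2220: 29 of them.
Feb 29 weekday advances by 5 (mod 7) from one leap year to the next four years later (or differs when a century non-leap intervenes).
Leap-day weekdays: 2104:Fri 2108:Wed 2112:Mon 2116:Sat 2120:Thu✓ 2124:Tue 2128:Sun 2132:Fri 2136:Wed 2140:Mon 2144:Sat 2148:Thu✓ 2152:Tue …(3 more)… 2168:Mon 2172:Sat 2176:Thu✓ 2180:Tue 2184:Sun 2188:Fri 2192:Wed 2196:Mon 2204:Wed 2208:Mon 2212:Sat 2216:Thu✓ 2220:Tue
Thursday: 2120, 2148, 2176, 2216 → 4.

4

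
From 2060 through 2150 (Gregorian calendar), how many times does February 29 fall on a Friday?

4

Leap years in 2060–2150: 22 of them.
Feb 29 weekday advances by 5 (mod 7) from one leap year to the next four years later (or differs when a century non-leap intervenes).
Leap-day weekdays: 2060:Sun 2064:Fri✓ 2068:Wed 2072:Mon 2076:Sat 2080:Thu 2084:Tue 2088:Sun 2092:Fri✓ 2096:Wed 2104:Fri✓ 2108:Wed 2112:Mon 2116:Sat 2120:Thu 2124:Tue 2128:Sun 2132:Fri✓ 2136:Wed 2140:Mon 2144:Sat 2148:Thu
Friday: 2064, 2092, 2104, 2132 → 4.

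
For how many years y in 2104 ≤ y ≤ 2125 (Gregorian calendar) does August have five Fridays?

August has 31 days; it has five Fridays when Friday falls among the first (month-length − 28) days — i.e. when August 1 is one of Friday/Thursday/Wednesday.
August 1 by year: 2104:Fri✓ 2105:Sat 2106:Sun 2107:Mon 2108:Wed✓ 2109:Thu✓ 2110:Fri✓ 2111:Sat 2112:Mon 2113:Tue 2114:Wed✓ 2115:Thu✓ 2116:Sat 2117:Sun 2118:Mon 2119:Tue 2120:Thu✓ 2121:Fri✓ 2122:Sat 2123:Sun 2124:Tue 2125:Wed✓
Years with five Fridays: 2104, 2108, 2109, 2110, 2114, 2115, 2120, 2121, 2125 → 9.

9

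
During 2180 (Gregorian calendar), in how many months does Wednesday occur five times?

A month of length L has five Wednesdays iff its first Wednesday is on day ≤ L−28 (so day 1–3 in a 31-day month, 1–2 in a 30-day month, day 1 in a leap February).
Checking each month of 2180: Jan starts Sat (31d); Feb starts Tue (29d); Mar starts Wed (31d) ✓; Apr starts Sat (30d); May starts Mon (31d) ✓; Jun starts Thu (30d); Jul starts Sat (31d); Aug starts Tue (31d) ✓; Sep starts Fri (30d); Oct starts Sun (31d); Nov starts Wed (30d) ✓; Dec starts Fri (31d).
Five-Wednesday months: March, May, August, November → 4.

4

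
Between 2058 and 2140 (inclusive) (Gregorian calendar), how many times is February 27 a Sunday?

Track February 27's weekday year by year (advancing +1, or +2 across a Feb 29):
  2058: Wed  2059: Thu (+1)  2060: Fri (+1)  2061: Sun (+2) ✓  2062: Mon (+1)
  2063: Tue (+1)  2064: Wed (+1)  2065: Fri (+2)  2066: Sat (+1)  2067: Sun (+1) ✓
  2068: Mon (+1)  2069: Wed (+2)  2070: Thu (+1)  2071: Fri (+1)  … (55 more years) …
  2127: Thu (+1)  2128: Fri (+1)  2129: Sun (+2) ✓  2130: Mon (+1)  2131: Tue (+1)
  2132: Wed (+1)  2133: Fri (+2)  2134: Sat (+1)  2135: Sun (+1) ✓  2136: Mon (+1)
  2137: Wed (+2)  2138: Thu (+1)  2139: Fri (+1)  2140: Sat (+1)
Sunday years: 2061, 2067, 2078, 2084, 2089, 2095, 2101, 2107, 2118, 2124, 2129, 2135 — 12 in total.

12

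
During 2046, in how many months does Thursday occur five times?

4

A month of length L has five Thursdays iff its first Thursday is on day ≤ L−28 (so day 1–3 in a 31-day month, 1–2 in a 30-day month, day 1 in a leap February).
Checking each month of 2046: Jan starts Mon (31d); Feb starts Thu (28d); Mar starts Thu (31d) ✓; Apr starts Sun (30d); May starts Tue (31d) ✓; Jun starts Fri (30d); Jul starts Sun (31d); Aug starts Wed (31d) ✓; Sep starts Sat (30d); Oct starts Mon (31d); Nov starts Thu (30d) ✓; Dec starts Sat (31d).
Five-Thursday months: March, May, August, November → 4.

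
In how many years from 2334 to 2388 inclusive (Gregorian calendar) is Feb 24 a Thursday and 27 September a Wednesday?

Check each year's weekday for Feb 24 and 27 September:
  2334: Sat/Thu  2335: Sun/Fri  2336: Mon/Sun  2337: Wed/Mon  2338: Thu/Tue  2339: Fri/Wed  2340: Sat/Fri  2341: Mon/Sat  2342: Tue/Sun  2343: Wed/Mon  2344: Thu/Wed ✓  2345: Sat/Thu  2346: Sun/Fri  2347: Mon/Sat  …(27 more)…  2375: Mon/Sat  2376: Tue/Mon  2377: Thu/Tue  2378: Fri/Wed  2379: Sat/Thu  2380: Sun/Sat  2381: Tue/Sun  2382: Wed/Mon  2383: Thu/Tue  2384: Fri/Thu  2385: Sun/Fri  2386: Mon/Sat  2387: Tue/Sun  2388: Wed/Tue
Both conditions hold in: 2344, 2372 — 2.

2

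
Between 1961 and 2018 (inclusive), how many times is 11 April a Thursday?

8

Track 11 April's weekday year by year (advancing +1, or +2 across a Feb 29):
  1961: Tue  1962: Wed (+1)  1963: Thu (+1) ✓  1964: Sat (+2)  1965: Sun (+1)
  1966: Mon (+1)  1967: Tue (+1)  1968: Thu (+2) ✓  1969: Fri (+1)  1970: Sat (+1)
  1971: Sun (+1)  1972: Tue (+2)  1973: Wed (+1)  1974: Thu (+1) ✓  … (30 more years) …
  2005: Mon (+1)  2006: Tue (+1)  2007: Wed (+1)  2008: Fri (+2)  2009: Sat (+1)
  2010: Sun (+1)  2011: Mon (+1)  2012: Wed (+2)  2013: Thu (+1) ✓  2014: Fri (+1)
  2015: Sat (+1)  2016: Mon (+2)  2017: Tue (+1)  2018: Wed (+1)
Thursday years: 1963, 1968, 1974, 1985, 1991, 1996, 2002, 2013 — 8 in total.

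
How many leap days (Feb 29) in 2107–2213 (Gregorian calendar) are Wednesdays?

5

Leap years in 2107–2213: 26 of them.
Feb 29 weekday advances by 5 (mod 7) from one leap year to the next four years later (or differs when a century non-leap intervenes).
Leap-day weekdays: 2108:Wed✓ 2112:Mon 2116:Sat 2120:Thu 2124:Tue 2128:Sun 2132:Fri 2136:Wed✓ 2140:Mon 2144:Sat 2148:Thu 2152:Tue 2156:Sun 2160:Fri 2164:Wed✓ 2168:Mon 2172:Sat 2176:Thu 2180:Tue 2184:Sun 2188:Fri 2192:Wed✓ 2196:Mon 2204:Wed✓ 2208:Mon 2212:Sat
Wednesday: 2108, 2136, 2164, 2192, 2204 → 5.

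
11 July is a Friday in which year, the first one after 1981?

From one year to the next, a fixed date's weekday advances by 1, or by 2 when a Feb 29 lies between the two dates.
1981: July 11 is Saturday.
1982: Sunday (+1)
1983: Monday (+1)
1984: Wednesday (+2)
1985: Thursday (+1)
1986: Friday (+1)
11 July falls on a Friday in 1986.

1986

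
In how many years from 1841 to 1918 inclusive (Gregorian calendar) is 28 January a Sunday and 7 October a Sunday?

9

Check each year's weekday for 28 January and 7 October:
  1841: Thu/Thu  1842: Fri/Fri  1843: Sat/Sat  1844: Sun/Mon  1845: Tue/Tue  1846: Wed/Wed  1847: Thu/Thu  1848: Fri/Sat  1849: Sun/Sun ✓  1850: Mon/Mon  1851: Tue/Tue  1852: Wed/Thu  1853: Fri/Fri  1854: Sat/Sat  …(50 more)…  1905: Sat/Sat  1906: Sun/Sun ✓  1907: Mon/Mon  1908: Tue/Wed  1909: Thu/Thu  1910: Fri/Fri  1911: Sat/Sat  1912: Sun/Mon  1913: Tue/Tue  1914: Wed/Wed  1915: Thu/Thu  1916: Fri/Sat  1917: Sun/Sun ✓  1918: Mon/Mon
Both conditions hold in: 1849, 1855, 1866, 1877, 1883, 1894, 1900, 1906, 1917 — 9.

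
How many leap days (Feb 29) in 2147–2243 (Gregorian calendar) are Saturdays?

Leap years in 2147–2243: 23 of them.
Feb 29 weekday advances by 5 (mod 7) from one leap year to the next four years later (or differs when a century non-leap intervenes).
Leap-day weekdays: 2148:Thu 2152:Tue 2156:Sun 2160:Fri 2164:Wed 2168:Mon 2172:Sat✓ 2176:Thu 2180:Tue 2184:Sun 2188:Fri 2192:Wed 2196:Mon 2204:Wed 2208:Mon 2212:Sat✓ 2216:Thu 2220:Tue 2224:Sun 2228:Fri 2232:Wed 2236:Mon 2240:Sat✓
Saturday: 2172, 2212, 2240 → 3.

3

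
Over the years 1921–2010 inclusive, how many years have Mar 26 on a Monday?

13

Track Mar 26's weekday year by year (advancing +1, or +2 across a Feb 29):
  1921: Sat  1922: Sun (+1)  1923: Mon (+1) ✓  1924: Wed (+2)  1925: Thu (+1)
  1926: Fri (+1)  1927: Sat (+1)  1928: Mon (+2) ✓  1929: Tue (+1)  1930: Wed (+1)
  1931: Thu (+1)  1932: Sat (+2)  1933: Sun (+1)  1934: Mon (+1) ✓  … (62 more years) …
  1997: Wed (+1)  1998: Thu (+1)  1999: Fri (+1)  2000: Sun (+2)  2001: Mon (+1) ✓
  2002: Tue (+1)  2003: Wed (+1)  2004: Fri (+2)  2005: Sat (+1)  2006: Sun (+1)
  2007: Mon (+1) ✓  2008: Wed (+2)  2009: Thu (+1)  2010: Fri (+1)
Monday years: 1923, 1928, 1934, 1945, 1951, 1956, 1962, 1973, 1979, 1984, 1990, 2001, 2007 — 13 in total.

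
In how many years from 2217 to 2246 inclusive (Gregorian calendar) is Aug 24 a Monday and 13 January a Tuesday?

Check each year's weekday for Aug 24 and 13 January:
  2217: Sun/Mon  2218: Mon/Tue ✓  2219: Tue/Wed  2220: Thu/Thu  2221: Fri/Sat  2222: Sat/Sun  2223: Sun/Mon  2224: Tue/Tue  2225: Wed/Thu  2226: Thu/Fri  2227: Fri/Sat  2228: Sun/Sun  2229: Mon/Tue ✓  2230: Tue/Wed  2231: Wed/Thu  2232: Fri/Fri  2233: Sat/Sun  2234: Sun/Mon  2235: Mon/Tue ✓  2236: Wed/Wed  2237: Thu/Fri  2238: Fri/Sat  2239: Sat/Sun  2240: Mon/Mon  2241: Tue/Wed  2242: Wed/Thu  2243: Thu/Fri  2244: Sat/Sat  2245: Sun/Mon  2246: Mon/Tue ✓
Both conditions hold in: 2218, 2229, 2235, 2246 — 4.

4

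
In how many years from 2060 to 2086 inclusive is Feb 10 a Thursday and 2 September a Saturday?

1

Check each year's weekday for Feb 10 and 2 September:
  2060: Tue/Thu  2061: Thu/Fri  2062: Fri/Sat  2063: Sat/Sun  2064: Sun/Tue  2065: Tue/Wed  2066: Wed/Thu  2067: Thu/Fri  2068: Fri/Sun  2069: Sun/Mon  2070: Mon/Tue  2071: Tue/Wed  2072: Wed/Fri  2073: Fri/Sat  2074: Sat/Sun  2075: Sun/Mon  2076: Mon/Wed  2077: Wed/Thu  2078: Thu/Fri  2079: Fri/Sat  2080: Sat/Mon  2081: Mon/Tue  2082: Tue/Wed  2083: Wed/Thu  2084: Thu/Sat ✓  2085: Sat/Sun  2086: Sun/Mon
Both conditions hold in: 2084 — 1.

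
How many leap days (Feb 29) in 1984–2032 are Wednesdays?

Leap years in 1984–2032: 13 of them.
Feb 29 weekday advances by 5 (mod 7) from one leap year to the next four years later (or differs when a century non-leap intervenes).
Leap-day weekdays: 1984:Wed✓ 1988:Mon 1992:Sat 1996:Thu 2000:Tue 2004:Sun 2008:Fri 2012:Wed✓ 2016:Mon 2020:Sat 2024:Thu 2028:Tue 2032:Sun
Wednesday: 1984, 2012 → 2.

2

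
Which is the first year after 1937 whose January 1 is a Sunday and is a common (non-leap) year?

1939

Jan 1 advances by 2 weekdays after a leap year and by 1 after a common year.
1937: Jan 1 is Friday.
1938: Saturday
1939: Sunday
1939 begins on a Sunday and is a common year.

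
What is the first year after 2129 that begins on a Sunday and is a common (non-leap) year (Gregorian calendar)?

2130

Jan 1 advances by 2 weekdays after a leap year and by 1 after a common year.
2129: Jan 1 is Saturday.
2130: Sunday
2130 begins on a Sunday and is a common year.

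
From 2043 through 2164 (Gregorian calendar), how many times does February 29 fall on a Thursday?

Leap years in 2043–2164: 30 of them.
Feb 29 weekday advances by 5 (mod 7) from one leap year to the next four years later (or differs when a century non-leap intervenes).
Leap-day weekdays: 2044:Mon 2048:Sat 2052:Thu✓ 2056:Tue 2060:Sun 2064:Fri 2068:Wed 2072:Mon 2076:Sat 2080:Thu✓ 2084:Tue 2088:Sun 2092:Fri …(4 more)… 2116:Sat 2120:Thu✓ 2124:Tue 2128:Sun 2132:Fri 2136:Wed 2140:Mon 2144:Sat 2148:Thu✓ 2152:Tue 2156:Sun 2160:Fri 2164:Wed
Thursday: 2052, 2080, 2120, 2148 → 4.

4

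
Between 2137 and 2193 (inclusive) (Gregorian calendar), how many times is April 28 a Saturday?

Track April 28's weekday year by year (advancing +1, or +2 across a Feb 29):
  2137: Sun  2138: Mon (+1)  2139: Tue (+1)  2140: Thu (+2)  2141: Fri (+1)
  2142: Sat (+1) ✓  2143: Sun (+1)  2144: Tue (+2)  2145: Wed (+1)  2146: Thu (+1)
  2147: Fri (+1)  2148: Sun (+2)  2149: Mon (+1)  2150: Tue (+1)  … (29 more years) …
  2180: Fri (+2)  2181: Sat (+1) ✓  2182: Sun (+1)  2183: Mon (+1)  2184: Wed (+2)
  2185: Thu (+1)  2186: Fri (+1)  2187: Sat (+1) ✓  2188: Mon (+2)  2189: Tue (+1)
  2190: Wed (+1)  2191: Thu (+1)  2192: Sat (+2) ✓  2193: Sun (+1)
Saturday years: 2142, 2153, 2159, 2164, 2170, 2181, 2187, 2192 — 8 in total.

8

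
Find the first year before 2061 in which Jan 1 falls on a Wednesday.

2059

Jan 1 advances by 2 weekdays after a leap year and by 1 after a common year.
2061: Jan 1 is Saturday.
2060: Thursday (leap)
2059: Wednesday
2059 begins on a Wednesday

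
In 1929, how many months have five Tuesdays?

5

A month of length L has five Tuesdays iff its first Tuesday is on day ≤ L−28 (so day 1–3 in a 31-day month, 1–2 in a 30-day month, day 1 in a leap February).
Checking each month of 1929: Jan starts Tue (31d) ✓; Feb starts Fri (28d); Mar starts Fri (31d); Apr starts Mon (30d) ✓; May starts Wed (31d); Jun starts Sat (30d); Jul starts Mon (31d) ✓; Aug starts Thu (31d); Sep starts Sun (30d); Oct starts Tue (31d) ✓; Nov starts Fri (30d); Dec starts Sun (31d) ✓.
Five-Tuesday months: January, April, July, October, December → 5.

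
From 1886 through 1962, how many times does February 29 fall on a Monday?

4

Leap years in 1886–1962: 18 of them.
Feb 29 weekday advances by 5 (mod 7) from one leap year to the next four years later (or differs when a century non-leap intervenes).
Leap-day weekdays: 1888:Wed 1892:Mon✓ 1896:Sat 1904:Mon✓ 1908:Sat 1912:Thu 1916:Tue 1920:Sun 1924:Fri 1928:Wed 1932:Mon✓ 1936:Sat 1940:Thu 1944:Tue 1948:Sun 1952:Fri 1956:Wed 1960:Mon✓
Monday: 1892, 1904, 1932, 1960 → 4.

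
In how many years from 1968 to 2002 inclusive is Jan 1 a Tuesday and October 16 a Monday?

Check each year's weekday for Jan 1 and October 16:
  1968: Mon/Wed  1969: Wed/Thu  1970: Thu/Fri  1971: Fri/Sat  1972: Sat/Mon  1973: Mon/Tue  1974: Tue/Wed  1975: Wed/Thu  1976: Thu/Sat  1977: Sat/Sun  1978: Sun/Mon  1979: Mon/Tue  1980: Tue/Thu  1981: Thu/Fri  …(7 more)…  1989: Sun/Mon  1990: Mon/Tue  1991: Tue/Wed  1992: Wed/Fri  1993: Fri/Sat  1994: Sat/Sun  1995: Sun/Mon  1996: Mon/Wed  1997: Wed/Thu  1998: Thu/Fri  1999: Fri/Sat  2000: Sat/Mon  2001: Mon/Tue  2002: Tue/Wed
Both conditions hold in: no year — 0.

0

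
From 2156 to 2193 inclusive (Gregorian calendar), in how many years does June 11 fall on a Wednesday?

Track June 11's weekday year by year (advancing +1, or +2 across a Feb 29):
  2156: Fri  2157: Sat (+1)  2158: Sun (+1)  2159: Mon (+1)  2160: Wed (+2) ✓
  2161: Thu (+1)  2162: Fri (+1)  2163: Sat (+1)  2164: Mon (+2)  2165: Tue (+1)
  2166: Wed (+1) ✓  2167: Thu (+1)  2168: Sat (+2)  2169: Sun (+1)  … (10 more years) …
  2180: Sun (+2)  2181: Mon (+1)  2182: Tue (+1)  2183: Wed (+1) ✓  2184: Fri (+2)
  2185: Sat (+1)  2186: Sun (+1)  2187: Mon (+1)  2188: Wed (+2) ✓  2189: Thu (+1)
  2190: Fri (+1)  2191: Sat (+1)  2192: Mon (+2)  2193: Tue (+1)
Wednesday years: 2160, 2166, 2177, 2183, 2188 — 5 in total.

5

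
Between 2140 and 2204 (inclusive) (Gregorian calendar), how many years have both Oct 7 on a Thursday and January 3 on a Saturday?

Check each year's weekday for Oct 7 and January 3:
  2140: Fri/Sun  2141: Sat/Tue  2142: Sun/Wed  2143: Mon/Thu  2144: Wed/Fri  2145: Thu/Sun  2146: Fri/Mon  2147: Sat/Tue  2148: Mon/Wed  2149: Tue/Fri  2150: Wed/Sat  2151: Thu/Sun  2152: Sat/Mon  2153: Sun/Wed  …(37 more)…  2191: Fri/Mon  2192: Sun/Tue  2193: Mon/Thu  2194: Tue/Fri  2195: Wed/Sat  2196: Fri/Sun  2197: Sat/Tue  2198: Sun/Wed  2199: Mon/Thu  2200: Tue/Fri  2201: Wed/Sat  2202: Thu/Sun  2203: Fri/Mon  2204: Sun/Tue
Both conditions hold in: 2156, 2184 — 2.

2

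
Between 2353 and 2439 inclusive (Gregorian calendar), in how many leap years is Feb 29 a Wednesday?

Leap years in 2353–2439: 21 of them.
Feb 29 weekday advances by 5 (mod 7) from one leap year to the next four years later (or differs when a century non-leap intervenes).
Leap-day weekdays: 2356:Wed✓ 2360:Mon 2364:Sat 2368:Thu 2372:Tue 2376:Sun 2380:Fri 2384:Wed✓ 2388:Mon 2392:Sat 2396:Thu 2400:Tue 2404:Sun 2408:Fri 2412:Wed✓ 2416:Mon 2420:Sat 2424:Thu 2428:Tue 2432:Sun 2436:Fri
Wednesday: 2356, 2384, 2412 → 3.

3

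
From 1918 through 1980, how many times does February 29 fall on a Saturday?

2

Leap years in 1918–1980: 16 of them.
Feb 29 weekday advances by 5 (mod 7) from one leap year to the next four years later (or differs when a century non-leap intervenes).
Leap-day weekdays: 1920:Sun 1924:Fri 1928:Wed 1932:Mon 1936:Sat✓ 1940:Thu 1944:Tue 1948:Sun 1952:Fri 1956:Wed 1960:Mon 1964:Sat✓ 1968:Thu 1972:Tue 1976:Sun 1980:Fri
Saturday: 1936, 1964 → 2.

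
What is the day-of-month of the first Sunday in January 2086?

6

January 1, 2086 is a Tuesday, so the first Sunday is the 6th.
The first Sunday is 6 + 0 = 6.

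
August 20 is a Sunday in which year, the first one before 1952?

1950

From one year to the next, a fixed date's weekday advances by 1, or by 2 when a Feb 29 lies between the two dates.
1952: August 20 is Wednesday.
1951: Monday (−2)
1950: Sunday (−1)
August 20 falls on a Sunday in 1950.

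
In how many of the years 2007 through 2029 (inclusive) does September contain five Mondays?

September has 30 days; it has five Mondays when Monday falls among the first (month-length − 28) days — i.e. when September 1 is one of Monday/Sunday.
September 1 by year: 2007:Sat 2008:Mon✓ 2009:Tue 2010:Wed 2011:Thu 2012:Sat 2013:Sun✓ 2014:Mon✓ 2015:Tue 2016:Thu 2017:Fri 2018:Sat 2019:Sun✓ 2020:Tue 2021:Wed 2022:Thu 2023:Fri 2024:Sun✓ 2025:Mon✓ 2026:Tue 2027:Wed 2028:Fri 2029:Sat
Years with five Mondays: 2008, 2013, 2014, 2019, 2024, 2025 → 6.

6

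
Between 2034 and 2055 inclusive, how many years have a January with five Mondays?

9

January has 31 days; it has five Mondays when Monday falls among the first (month-length − 28) days — i.e. when January 1 is one of Monday/Sunday/Saturday.
January 1 by year: 2034:Sun✓ 2035:Mon✓ 2036:Tue 2037:Thu 2038:Fri 2039:Sat✓ 2040:Sun✓ 2041:Tue 2042:Wed 2043:Thu 2044:Fri 2045:Sun✓ 2046:Mon✓ 2047:Tue 2048:Wed 2049:Fri 2050:Sat✓ 2051:Sun✓ 2052:Mon✓ 2053:Wed 2054:Thu 2055:Fri
Years with five Mondays: 2034, 2035, 2039, 2040, 2045, 2046, 2050, 2051, 2052 → 9.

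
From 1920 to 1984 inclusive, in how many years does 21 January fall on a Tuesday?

Track 21 January's weekday year by year (advancing +1, or +2 across a Feb 29):
  1920: Wed  1921: Fri (+2)  1922: Sat (+1)  1923: Sun (+1)  1924: Mon (+1)
  1925: Wed (+2)  1926: Thu (+1)  1927: Fri (+1)  1928: Sat (+1)  1929: Mon (+2)
  1930: Tue (+1) ✓  1931: Wed (+1)  1932: Thu (+1)  1933: Sat (+2)  … (37 more years) …
  1971: Thu (+1)  1972: Fri (+1)  1973: Sun (+2)  1974: Mon (+1)  1975: Tue (+1) ✓
  1976: Wed (+1)  1977: Fri (+2)  1978: Sat (+1)  1979: Sun (+1)  1980: Mon (+1)
  1981: Wed (+2)  1982: Thu (+1)  1983: Fri (+1)  1984: Sat (+1)
Tuesday years: 1930, 1936, 1941, 1947, 1958, 1964, 1969, 1975 — 8 in total.

8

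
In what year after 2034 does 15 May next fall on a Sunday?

From one year to the next, a fixed date's weekday advances by 1, or by 2 when a Feb 29 lies between the two dates.
2034: May 15 is Monday.
2035: Tuesday (+1)
2036: Thursday (+2)
2037: Friday (+1)
2038: Saturday (+1)
2039: Sunday (+1)
15 May falls on a Sunday in 2039.

2039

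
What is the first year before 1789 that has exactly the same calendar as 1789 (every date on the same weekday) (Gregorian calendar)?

Two years share a calendar iff Jan 1 falls on the same weekday and both are leap or both are common. 1789: Jan 1 is Thursday, common year.
1788: Jan 1 Tuesday, leap
1787: Jan 1 Monday, common
1786: Jan 1 Sunday, common
1785: Jan 1 Saturday, common
1784: Jan 1 Thursday, leap
1783: Jan 1 Wednesday, common
1782: Jan 1 Tuesday, common
1781: Jan 1 Monday, common
1780: Jan 1 Saturday, leap
1779: Jan 1 Friday, common
1778: Jan 1 Thursday, common
1778 matches on both conditions.

1778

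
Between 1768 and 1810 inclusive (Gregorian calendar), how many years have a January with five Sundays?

19

January has 31 days; it has five Sundays when Sunday falls among the first (month-length − 28) days — i.e. when January 1 is one of Sunday/Saturday/Friday.
January 1 by year: 1768:Fri✓ 1769:Sun✓ 1770:Mon 1771:Tue 1772:Wed 1773:Fri✓ 1774:Sat✓ 1775:Sun✓ 1776:Mon 1777:Wed 1778:Thu 1779:Fri✓ 1780:Sat✓ 1781:Mon 1782:Tue …(13 more)… 1796:Fri✓ 1797:Sun✓ 1798:Mon 1799:Tue 1800:Wed 1801:Thu 1802:Fri✓ 1803:Sat✓ 1804:Sun✓ 1805:Tue 1806:Wed 1807:Thu 1808:Fri✓ 1809:Sun✓ 1810:Mon
Years with five Sundays: 1768, 1769, 1773, 1774, 1775, 1779, 1780, 1785, 1786, 1790, 1791, 1792, 1796, 1797, 1802, 1803, 1804, 1808, 1809 → 19.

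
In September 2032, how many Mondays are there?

September 2032 has 30 days and begins on Wednesday.
The first Monday is September 6.
Mondays fall on 6, 13, 20, 27 — that's 4.

4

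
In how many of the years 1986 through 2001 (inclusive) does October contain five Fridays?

7

October has 31 days; it has five Fridays when Friday falls among the first (month-length − 28) days — i.e. when October 1 is one of Friday/Thursday/Wednesday.
October 1 by year: 1986:Wed✓ 1987:Thu✓ 1988:Sat 1989:Sun 1990:Mon 1991:Tue 1992:Thu✓ 1993:Fri✓ 1994:Sat 1995:Sun 1996:Tue 1997:Wed✓ 1998:Thu✓ 1999:Fri✓ 2000:Sun 2001:Mon
Years with five Fridays: 1986, 1987, 1992, 1993, 1997, 1998, 1999 → 7.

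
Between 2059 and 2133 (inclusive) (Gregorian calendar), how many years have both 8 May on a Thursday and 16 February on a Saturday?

4

Check each year's weekday for 8 May and 16 February:
  2059: Thu/Sun  2060: Sat/Mon  2061: Sun/Wed  2062: Mon/Thu  2063: Tue/Fri  2064: Thu/Sat ✓  2065: Fri/Mon  2066: Sat/Tue  2067: Sun/Wed  2068: Tue/Thu  2069: Wed/Sat  2070: Thu/Sun  2071: Fri/Mon  2072: Sun/Tue  …(47 more)…  2120: Wed/Fri  2121: Thu/Sun  2122: Fri/Mon  2123: Sat/Tue  2124: Mon/Wed  2125: Tue/Fri  2126: Wed/Sat  2127: Thu/Sun  2128: Sat/Mon  2129: Sun/Wed  2130: Mon/Thu  2131: Tue/Fri  2132: Thu/Sat ✓  2133: Fri/Mon
Both conditions hold in: 2064, 2092, 2104, 2132 — 4.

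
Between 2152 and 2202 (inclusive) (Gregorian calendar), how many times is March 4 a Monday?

7

Track March 4's weekday year by year (advancing +1, or +2 across a Feb 29):
  2152: Sat  2153: Sun (+1)  2154: Mon (+1) ✓  2155: Tue (+1)  2156: Thu (+2)
  2157: Fri (+1)  2158: Sat (+1)  2159: Sun (+1)  2160: Tue (+2)  2161: Wed (+1)
  2162: Thu (+1)  2163: Fri (+1)  2164: Sun (+2)  2165: Mon (+1) ✓  … (23 more years) …
  2189: Wed (+1)  2190: Thu (+1)  2191: Fri (+1)  2192: Sun (+2)  2193: Mon (+1) ✓
  2194: Tue (+1)  2195: Wed (+1)  2196: Fri (+2)  2197: Sat (+1)  2198: Sun (+1)
  2199: Mon (+1) ✓  2200: Tue (+1)  2201: Wed (+1)  2202: Thu (+1)
Monday years: 2154, 2165, 2171, 2176, 2182, 2193, 2199 — 7 in total.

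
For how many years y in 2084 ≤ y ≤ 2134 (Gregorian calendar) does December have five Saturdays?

December has 31 days; it has five Saturdays when Saturday falls among the first (month-length − 28) days — i.e. when December 1 is one of Saturday/Friday/Thursday.
December 1 by year: 2084:Fri✓ 2085:Sat✓ 2086:Sun 2087:Mon 2088:Wed 2089:Thu✓ 2090:Fri✓ 2091:Sat✓ 2092:Mon 2093:Tue 2094:Wed 2095:Thu✓ 2096:Sat✓ 2097:Sun 2098:Mon …(21 more)… 2120:Sun 2121:Mon 2122:Tue 2123:Wed 2124:Fri✓ 2125:Sat✓ 2126:Sun 2127:Mon 2128:Wed 2129:Thu✓ 2130:Fri✓ 2131:Sat✓ 2132:Mon 2133:Tue 2134:Wed
Years with five Saturdays: 2084, 2085, 2089, 2090, 2091, 2095, 2096, 2101, 2102, 2103, 2107, 2108, 2112, 2113, 2114, 2118, 2119, 2124, 2125, 2129, 2130, 2131 → 22.

22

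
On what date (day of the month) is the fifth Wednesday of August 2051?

30

August 1, 2051 is a Tuesday, so the first Wednesday is the 2nd.
The fifth Wednesday is 2 + 28 = 30.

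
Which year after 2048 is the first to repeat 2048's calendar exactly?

Two years share a calendar iff Jan 1 falls on the same weekday and both are leap or both are common. 2048: Jan 1 is Wednesday, leap year.
2049: Jan 1 Friday, common
2050: Jan 1 Saturday, common
2051: Jan 1 Sunday, common
2052: Jan 1 Monday, leap
2053: Jan 1 Wednesday, common
2054: Jan 1 Thursday, common
2055: Jan 1 Friday, common
2056: Jan 1 Saturday, leap
2057: Jan 1 Monday, common
2058: Jan 1 Tuesday, common
2059: Jan 1 Wednesday, common
2060: Jan 1 Thursday, leap
2061: Jan 1 Saturday, common
2062: Jan 1 Sunday, common
2063: Jan 1 Monday, common
2064: Jan 1 Tuesday, leap
2065: Jan 1 Thursday, common
2066: Jan 1 Friday, common
2067: Jan 1 Saturday, common
2068: Jan 1 Sunday, leap
2069: Jan 1 Tuesday, common
2070: Jan 1 Wednesday, common
2071: Jan 1 Thursday, common
2072: Jan 1 Friday, leap
2073: Jan 1 Sunday, common
2074: Jan 1 Monday, common
2075: Jan 1 Tuesday, common
2076: Jan 1 Wednesday, leap
2076 matches on both conditions.

2076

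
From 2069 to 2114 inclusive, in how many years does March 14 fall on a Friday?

7

Track March 14's weekday year by year (advancing +1, or +2 across a Feb 29):
  2069: Thu  2070: Fri (+1) ✓  2071: Sat (+1)  2072: Mon (+2)  2073: Tue (+1)
  2074: Wed (+1)  2075: Thu (+1)  2076: Sat (+2)  2077: Sun (+1)  2078: Mon (+1)
  2079: Tue (+1)  2080: Thu (+2)  2081: Fri (+1) ✓  2082: Sat (+1)  … (18 more years) …
  2101: Mon (+1)  2102: Tue (+1)  2103: Wed (+1)  2104: Fri (+2) ✓  2105: Sat (+1)
  2106: Sun (+1)  2107: Mon (+1)  2108: Wed (+2)  2109: Thu (+1)  2110: Fri (+1) ✓
  2111: Sat (+1)  2112: Mon (+2)  2113: Tue (+1)  2114: Wed (+1)
Friday years: 2070, 2081, 2087, 2092, 2098, 2104, 2110 — 7 in total.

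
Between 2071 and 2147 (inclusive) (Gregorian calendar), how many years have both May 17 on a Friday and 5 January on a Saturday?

Check each year's weekday for May 17 and 5 January:
  2071: Sun/Mon  2072: Tue/Tue  2073: Wed/Thu  2074: Thu/Fri  2075: Fri/Sat ✓  2076: Sun/Sun  2077: Mon/Tue  2078: Tue/Wed  2079: Wed/Thu  2080: Fri/Fri  2081: Sat/Sun  2082: Sun/Mon  2083: Mon/Tue  2084: Wed/Wed  …(49 more)…  2134: Mon/Tue  2135: Tue/Wed  2136: Thu/Thu  2137: Fri/Sat ✓  2138: Sat/Sun  2139: Sun/Mon  2140: Tue/Tue  2141: Wed/Thu  2142: Thu/Fri  2143: Fri/Sat ✓  2144: Sun/Sun  2145: Mon/Tue  2146: Tue/Wed  2147: Wed/Thu
Both conditions hold in: 2075, 2086, 2097, 2109, 2115, 2126, 2137, 2143 — 8.

8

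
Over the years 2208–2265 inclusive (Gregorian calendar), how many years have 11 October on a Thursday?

8

Track 11 October's weekday year by year (advancing +1, or +2 across a Feb 29):
  2208: Tue  2209: Wed (+1)  2210: Thu (+1) ✓  2211: Fri (+1)  2212: Sun (+2)
  2213: Mon (+1)  2214: Tue (+1)  2215: Wed (+1)  2216: Fri (+2)  2217: Sat (+1)
  2218: Sun (+1)  2219: Mon (+1)  2220: Wed (+2)  2221: Thu (+1) ✓  … (30 more years) …
  2252: Mon (+2)  2253: Tue (+1)  2254: Wed (+1)  2255: Thu (+1) ✓  2256: Sat (+2)
  2257: Sun (+1)  2258: Mon (+1)  2259: Tue (+1)  2260: Thu (+2) ✓  2261: Fri (+1)
  2262: Sat (+1)  2263: Sun (+1)  2264: Tue (+2)  2265: Wed (+1)
Thursday years: 2210, 2221, 2227, 2232, 2238, 2249, 2255, 2260 — 8 in total.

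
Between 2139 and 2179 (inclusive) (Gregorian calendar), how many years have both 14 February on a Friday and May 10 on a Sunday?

Check each year's weekday for 14 February and May 10:
  2139: Sat/Sun  2140: Sun/Tue  2141: Tue/Wed  2142: Wed/Thu  2143: Thu/Fri  2144: Fri/Sun ✓  2145: Sun/Mon  2146: Mon/Tue  2147: Tue/Wed  2148: Wed/Fri  2149: Fri/Sat  2150: Sat/Sun  2151: Sun/Mon  2152: Mon/Wed  …(13 more)…  2166: Fri/Sat  2167: Sat/Sun  2168: Sun/Tue  2169: Tue/Wed  2170: Wed/Thu  2171: Thu/Fri  2172: Fri/Sun ✓  2173: Sun/Mon  2174: Mon/Tue  2175: Tue/Wed  2176: Wed/Fri  2177: Fri/Sat  2178: Sat/Sun  2179: Sun/Mon
Both conditions hold in: 2144, 2172 — 2.

2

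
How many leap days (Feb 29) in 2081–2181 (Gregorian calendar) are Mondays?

3

Leap years in 2081–2181: 24 of them.
Feb 29 weekday advances by 5 (mod 7) from one leap year to the next four years later (or differs when a century non-leap intervenes).
Leap-day weekdays: 2084:Tue 2088:Sun 2092:Fri 2096:Wed 2104:Fri 2108:Wed 2112:Mon✓ 2116:Sat 2120:Thu 2124:Tue 2128:Sun 2132:Fri 2136:Wed 2140:Mon✓ 2144:Sat 2148:Thu 2152:Tue 2156:Sun 2160:Fri 2164:Wed 2168:Mon✓ 2172:Sat 2176:Thu 2180:Tue
Monday: 2112, 2140, 2168 → 3.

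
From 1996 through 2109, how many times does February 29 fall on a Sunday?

4

Leap years in 1996–2109: 28 of them.
Feb 29 weekday advances by 5 (mod 7) from one leap year to the next four years later (or differs when a century non-leap intervenes).
Leap-day weekdays: 1996:Thu 2000:Tue 2004:Sun✓ 2008:Fri 2012:Wed 2016:Mon 2020:Sat 2024:Thu 2028:Tue 2032:Sun✓ 2036:Fri 2040:Wed 2044:Mon 2048:Sat 2052:Thu 2056:Tue 2060:Sun✓ 2064:Fri 2068:Wed 2072:Mon 2076:Sat 2080:Thu 2084:Tue 2088:Sun✓ 2092:Fri 2096:Wed 2104:Fri 2108:Wed
Sunday: 2004, 2032, 2060, 2088 → 4.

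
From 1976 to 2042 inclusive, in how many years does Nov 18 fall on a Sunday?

Track Nov 18's weekday year by year (advancing +1, or +2 across a Feb 29):
  1976: Thu  1977: Fri (+1)  1978: Sat (+1)  1979: Sun (+1) ✓  1980: Tue (+2)
  1981: Wed (+1)  1982: Thu (+1)  1983: Fri (+1)  1984: Sun (+2) ✓  1985: Mon (+1)
  1986: Tue (+1)  1987: Wed (+1)  1988: Fri (+2)  1989: Sat (+1)  … (39 more years) …
  2029: Sun (+1) ✓  2030: Mon (+1)  2031: Tue (+1)  2032: Thu (+2)  2033: Fri (+1)
  2034: Sat (+1)  2035: Sun (+1) ✓  2036: Tue (+2)  2037: Wed (+1)  2038: Thu (+1)
  2039: Fri (+1)  2040: Sun (+2) ✓  2041: Mon (+1)  2042: Tue (+1)
Sunday years: 1979, 1984, 1990, 2001, 2007, 2012, 2018, 2029, 2035, 2040 — 10 in total.

10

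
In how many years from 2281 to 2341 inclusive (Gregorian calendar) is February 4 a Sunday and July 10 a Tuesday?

7

Check each year's weekday for February 4 and July 10:
  2281: Fri/Sun  2282: Sat/Mon  2283: Sun/Tue ✓  2284: Mon/Thu  2285: Wed/Fri  2286: Thu/Sat  2287: Fri/Sun  2288: Sat/Tue  2289: Mon/Wed  2290: Tue/Thu  2291: Wed/Fri  2292: Thu/Sun  2293: Sat/Mon  2294: Sun/Tue ✓  …(33 more)…  2328: Sat/Tue  2329: Mon/Wed  2330: Tue/Thu  2331: Wed/Fri  2332: Thu/Sun  2333: Sat/Mon  2334: Sun/Tue ✓  2335: Mon/Wed  2336: Tue/Fri  2337: Thu/Sat  2338: Fri/Sun  2339: Sat/Mon  2340: Sun/Wed  2341: Tue/Thu
Both conditions hold in: 2283, 2294, 2300, 2306, 2317, 2323, 2334 — 7.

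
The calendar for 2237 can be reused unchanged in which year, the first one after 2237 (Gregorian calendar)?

2243

Two years share a calendar iff Jan 1 falls on the same weekday and both are leap or both are common. 2237: Jan 1 is Sunday, common year.
2238: Jan 1 Monday, common
2239: Jan 1 Tuesday, common
2240: Jan 1 Wednesday, leap
2241: Jan 1 Friday, common
2242: Jan 1 Saturday, common
2243: Jan 1 Sunday, common
2243 matches on both conditions.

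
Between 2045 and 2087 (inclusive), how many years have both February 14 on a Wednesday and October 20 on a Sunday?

Check each year's weekday for February 14 and October 20:
  2045: Tue/Fri  2046: Wed/Sat  2047: Thu/Sun  2048: Fri/Tue  2049: Sun/Wed  2050: Mon/Thu  2051: Tue/Fri  2052: Wed/Sun ✓  2053: Fri/Mon  2054: Sat/Tue  2055: Sun/Wed  2056: Mon/Fri  2057: Wed/Sat  2058: Thu/Sun  …(15 more)…  2074: Wed/Sat  2075: Thu/Sun  2076: Fri/Tue  2077: Sun/Wed  2078: Mon/Thu  2079: Tue/Fri  2080: Wed/Sun ✓  2081: Fri/Mon  2082: Sat/Tue  2083: Sun/Wed  2084: Mon/Fri  2085: Wed/Sat  2086: Thu/Sun  2087: Fri/Mon
Both conditions hold in: 2052, 2080 — 2.

2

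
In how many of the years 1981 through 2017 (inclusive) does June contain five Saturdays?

June has 30 days; it has five Saturdays when Saturday falls among the first (month-length − 28) days — i.e. when June 1 is one of Saturday/Friday.
June 1 by year: 1981:Mon 1982:Tue 1983:Wed 1984:Fri✓ 1985:Sat✓ 1986:Sun 1987:Mon 1988:Wed 1989:Thu 1990:Fri✓ 1991:Sat✓ 1992:Mon 1993:Tue 1994:Wed 1995:Thu …(7 more)… 2003:Sun 2004:Tue 2005:Wed 2006:Thu 2007:Fri✓ 2008:Sun 2009:Mon 2010:Tue 2011:Wed 2012:Fri✓ 2013:Sat✓ 2014:Sun 2015:Mon 2016:Wed 2017:Thu
Years with five Saturdays: 1984, 1985, 1990, 1991, 1996, 2001, 2002, 2007, 2012, 2013 → 10.

10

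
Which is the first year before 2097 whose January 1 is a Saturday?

2095

Jan 1 advances by 2 weekdays after a leap year and by 1 after a common year.
2097: Jan 1 is Tuesday.
2096: Sunday (leap)
2095: Saturday
2095 begins on a Saturday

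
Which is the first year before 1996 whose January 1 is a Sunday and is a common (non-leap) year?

1995

Jan 1 advances by 2 weekdays after a leap year and by 1 after a common year.
1996: Jan 1 is Monday (leap).
1995: Sunday
1995 begins on a Sunday and is a common year.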